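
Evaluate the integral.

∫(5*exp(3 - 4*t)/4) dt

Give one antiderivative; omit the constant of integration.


Answer: -5*exp(3 - 4*t)/16.


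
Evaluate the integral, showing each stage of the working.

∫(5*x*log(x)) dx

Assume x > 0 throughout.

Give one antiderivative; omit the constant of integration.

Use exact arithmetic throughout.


Step 1. Integrate ∫(5*x*log(x)) dx by parts with u = log(x), dv = (5*x) dx, so v = 5*x**2/2 [assuming x > 0]: now 5*x**2*log(x)/2 + ∫(-5*x/2) dx.
Step 2. Evaluate the standard form: now 5*x**2*log(x)/2 - 5*x**2/4.
Answer: 5*x**2*log(x)/2 - 5*x**2/4.


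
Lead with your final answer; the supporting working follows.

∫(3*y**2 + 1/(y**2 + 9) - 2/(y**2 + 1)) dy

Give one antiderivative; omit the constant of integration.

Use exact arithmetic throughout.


The answer is y**3 + atan(y/3)/3 - 2*atan(y).
Step 1. Rewrite: now ∫(3*y**2) dy + ∫(-2/(y**2 + 1)) dy + ∫(1/(y**2 + 9)) dy.
Step 2. Evaluate the standard form: now atan(y/3)/3 + ∫(3*y**2) dy + ∫(-2/(y**2 + 1)) dy.
Step 3. Evaluate the standard form: now atan(y/3)/3 - 2*atan(y) + ∫(3*y**2) dy.
Step 4. Evaluate the standard form: now y**3 + atan(y/3)/3 - 2*atan(y).
Answer: y**3 + atan(y/3)/3 - 2*atan(y).


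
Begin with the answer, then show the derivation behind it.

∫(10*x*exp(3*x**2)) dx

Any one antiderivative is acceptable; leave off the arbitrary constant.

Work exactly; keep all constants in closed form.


The answer is 5*exp(3*x**2)/3.
Step 1. Substitute u = x**2, turning ∫(10*x*exp(3*x**2)) dx into ∫(5*exp(3*u)) du: now ∫(5*exp(3*u)) du.
Step 2. Evaluate the standard form: now 5*exp(3*u)/3.
Step 3. Substitute back u = x**2: now 5*exp(3*x**2)/3.
Answer: 5*exp(3*x**2)/3.


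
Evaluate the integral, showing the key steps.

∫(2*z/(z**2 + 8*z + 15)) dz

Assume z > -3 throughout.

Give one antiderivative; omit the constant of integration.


Step 1. Decompose ∫(2*z/(z**2 + 8*z + 15)) dz by partial fractions, 2*z/(z**2 + 8*z + 15) = 5/(z + 5) - 3/(z + 3): now ∫(-3/(z + 3)) dz + ∫(5/(z + 5)) dz.
Step 2. Evaluate the standard form [assuming z > -5]: now 5*log(z + 5) + ∫(-3/(z + 3)) dz.
Step 3. Evaluate the standard form [assuming z > -3]: now -3*log(z + 3) + 5*log(z + 5).
Answer: -3*log(z + 3) + 5*log(z + 5).


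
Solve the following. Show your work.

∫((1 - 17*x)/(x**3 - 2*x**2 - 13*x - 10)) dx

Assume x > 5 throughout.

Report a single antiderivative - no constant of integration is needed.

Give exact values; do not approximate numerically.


Step 1. Decompose ∫((1 - 17*x)/(x**3 - 2*x**2 - 13*x - 10)) dx by partial fractions, (1 - 17*x)/(x**3 - 2*x**2 - 13*x - 10) = 5/(x + 2) - 3/(x + 1) - 2/(x - 5): now ∫(-2/(x - 5)) dx + ∫(-3/(x + 1)) dx + ∫(5/(x + 2)) dx.
Step 2. Evaluate the standard form [assuming x > -1]: now -3*log(x + 1) + ∫(-2/(x - 5)) dx + ∫(5/(x + 2)) dx.
Step 3. Evaluate the standard form [assuming x > 5]: now -2*log(x - 5) - 3*log(x + 1) + ∫(5/(x + 2)) dx.
Step 4. Evaluate the standard form [assuming x > -2]: now -2*log(x - 5) - 3*log(x + 1) + 5*log(x + 2).
Answer: -2*log(x - 5) - 3*log(x + 1) + 5*log(x + 2).


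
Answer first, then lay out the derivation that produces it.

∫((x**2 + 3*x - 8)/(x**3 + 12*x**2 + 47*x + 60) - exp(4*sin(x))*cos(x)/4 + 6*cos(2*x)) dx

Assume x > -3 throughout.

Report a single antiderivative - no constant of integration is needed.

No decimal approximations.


The answer is -exp(4*sin(x))/16 - 4*log(x + 3) + 4*log(x + 4) + log(x + 5) + 3*sin(2*x).
Step 1. Rewrite: now ∫((x**2 + 3*x - 8)/(x**3 + 12*x**2 + 47*x + 60)) dx + ∫(-exp(4*sin(x))*cos(x)/4) dx + ∫(6*cos(2*x)) dx.
Step 2. Substitute u = sin(x), turning ∫(-exp(4*sin(x))*cos(x)/4) dx into ∫(-exp(4*u)/4) du: now ∫((x**2 + 3*x - 8)/(x**3 + 12*x**2 + 47*x + 60)) dx + ∫(-exp(4*u)/4) du + ∫(6*cos(2*x)) dx.
Step 3. Evaluate the standard form: now -exp(4*u)/16 + ∫((x**2 + 3*x - 8)/(x**3 + 12*x**2 + 47*x + 60)) dx + ∫(6*cos(2*x)) dx.
Step 4. Substitute back u = sin(x): now -exp(4*sin(x))/16 + ∫((x**2 + 3*x - 8)/(x**3 + 12*x**2 + 47*x + 60)) dx + ∫(6*cos(2*x)) dx.
Step 5. Decompose ∫((x**2 + 3*x - 8)/(x**3 + 12*x**2 + 47*x + 60)) dx by partial fractions, (x**2 + 3*x - 8)/(x**3 + 12*x**2 + 47*x + 60) = 1/(x + 5) + 4/(x + 4) - 4/(x + 3): now -exp(4*sin(x))/16 + ∫(-4/(x + 3)) dx + ∫(4/(x + 4)) dx + ∫(1/(x + 5)) dx + ∫(6*cos(2*x)) dx.
Step 6. Evaluate the standard form [assuming x > -4]: now -exp(4*sin(x))/16 + 4*log(x + 4) + ∫(-4/(x + 3)) dx + ∫(1/(x + 5)) dx + ∫(6*cos(2*x)) dx.
Step 7. Evaluate the standard form [assuming x > -5]: now -exp(4*sin(x))/16 + 4*log(x + 4) + log(x + 5) + ∫(-4/(x + 3)) dx + ∫(6*cos(2*x)) dx.
Step 8. Evaluate the standard form [assuming x > -3]: now -exp(4*sin(x))/16 - 4*log(x + 3) + 4*log(x + 4) + log(x + 5) + ∫(6*cos(2*x)) dx.
Step 9. Evaluate the standard form: now -exp(4*sin(x))/16 - 4*log(x + 3) + 4*log(x + 4) + log(x + 5) + 3*sin(2*x).
Answer: -exp(4*sin(x))/16 - 4*log(x + 3) + 4*log(x + 4) + log(x + 5) + 3*sin(2*x).


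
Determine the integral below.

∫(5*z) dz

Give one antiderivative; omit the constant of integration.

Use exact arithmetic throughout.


Answer: 5*z**2/2.


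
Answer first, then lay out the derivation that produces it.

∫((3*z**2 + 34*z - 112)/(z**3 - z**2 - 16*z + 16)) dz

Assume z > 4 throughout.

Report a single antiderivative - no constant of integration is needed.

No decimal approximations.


The answer is 3*log(z - 4) + 5*log(z - 1) - 5*log(z + 4).
Step 1. Decompose ∫((3*z**2 + 34*z - 112)/(z**3 - z**2 - 16*z + 16)) dz by partial fractions, (3*z**2 + 34*z - 112)/(z**3 - z**2 - 16*z + 16) = -5/(z + 4) + 5/(z - 1) + 3/(z - 4): now ∫(3/(z - 4)) dz + ∫(5/(z - 1)) dz + ∫(-5/(z + 4)) dz.
Step 2. Evaluate the standard form [assuming z > 1]: now 5*log(z - 1) + ∫(3/(z - 4)) dz + ∫(-5/(z + 4)) dz.
Step 3. Evaluate the standard form [assuming z > -4]: now 5*log(z - 1) - 5*log(z + 4) + ∫(3/(z - 4)) dz.
Step 4. Evaluate the standard form [assuming z > 4]: now 3*log(z - 4) + 5*log(z - 1) - 5*log(z + 4).
Answer: 3*log(z - 4) + 5*log(z - 1) - 5*log(z + 4).


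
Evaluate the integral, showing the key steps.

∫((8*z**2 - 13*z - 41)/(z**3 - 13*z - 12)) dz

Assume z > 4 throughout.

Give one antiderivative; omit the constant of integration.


Step 1. Decompose ∫((8*z**2 - 13*z - 41)/(z**3 - 13*z - 12)) dz by partial fractions, (8*z**2 - 13*z - 41)/(z**3 - 13*z - 12) = 5/(z + 3) + 2/(z + 1) + 1/(z - 4): now ∫(1/(z - 4)) dz + ∫(2/(z + 1)) dz + ∫(5/(z + 3)) dz.
Step 2. Evaluate the standard form [assuming z > -3]: now 5*log(z + 3) + ∫(1/(z - 4)) dz + ∫(2/(z + 1)) dz.
Step 3. Evaluate the standard form [assuming z > 4]: now log(z - 4) + 5*log(z + 3) + ∫(2/(z + 1)) dz.
Step 4. Evaluate the standard form [assuming z > -1]: now log(z - 4) + 2*log(z + 1) + 5*log(z + 3).
Answer: log(z - 4) + 2*log(z + 1) + 5*log(z + 3).


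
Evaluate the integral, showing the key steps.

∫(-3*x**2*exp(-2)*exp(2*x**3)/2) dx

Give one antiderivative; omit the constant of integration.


Step 1. Substitute u = x**3 - 1, turning ∫(-3*x**2*exp(-2)*exp(2*x**3)/2) dx into ∫(-exp(2*u)/2) du: now ∫(-exp(2*u)/2) du.
Step 2. Evaluate the standard form: now -exp(2*u)/4.
Step 3. Substitute back u = x**3 - 1: now -exp(2*x**3 - 2)/4.
Answer: -exp(2*x**3 - 2)/4.


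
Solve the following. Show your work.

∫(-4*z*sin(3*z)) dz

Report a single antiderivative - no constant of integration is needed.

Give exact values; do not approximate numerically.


Step 1. Integrate ∫(-4*z*sin(3*z)) dz by parts with u = z, dv = (-4*sin(3*z)) dz, so v = 4*cos(3*z)/3: now 4*z*cos(3*z)/3 + ∫(-4*cos(3*z)/3) dz.
Step 2. Evaluate the standard form: now 4*z*cos(3*z)/3 - 4*sin(3*z)/9.
Answer: 4*z*cos(3*z)/3 - 4*sin(3*z)/9.


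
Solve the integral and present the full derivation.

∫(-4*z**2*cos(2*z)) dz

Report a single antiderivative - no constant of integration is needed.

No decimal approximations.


Step 1. Integrate ∫(-4*z**2*cos(2*z)) dz by parts with u = z**2, dv = (-4*cos(2*z)) dz, so v = -2*sin(2*z): now -2*z**2*sin(2*z) + ∫(4*z*sin(2*z)) dz.
Step 2. Integrate ∫(4*z*sin(2*z)) dz by parts with u = z, dv = (4*sin(2*z)) dz, so v = -2*cos(2*z): now -2*z**2*sin(2*z) - 2*z*cos(2*z) + ∫(2*cos(2*z)) dz.
Step 3. Evaluate the standard form: now -2*z**2*sin(2*z) - 2*z*cos(2*z) + sin(2*z).
Answer: -2*z**2*sin(2*z) - 2*z*cos(2*z) + sin(2*z).


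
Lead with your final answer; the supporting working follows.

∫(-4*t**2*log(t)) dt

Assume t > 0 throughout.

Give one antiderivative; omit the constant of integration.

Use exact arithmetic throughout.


The answer is -4*t**3*log(t)/3 + 4*t**3/9.
Step 1. Integrate ∫(-4*t**2*log(t)) dt by parts with u = log(t), dv = (-4*t**2) dt, so v = -4*t**3/3 [assuming t > 0]: now -4*t**3*log(t)/3 + ∫(4*t**2/3) dt.
Step 2. Evaluate the standard form: now -4*t**3*log(t)/3 + 4*t**3/9.
Answer: -4*t**3*log(t)/3 + 4*t**3/9.


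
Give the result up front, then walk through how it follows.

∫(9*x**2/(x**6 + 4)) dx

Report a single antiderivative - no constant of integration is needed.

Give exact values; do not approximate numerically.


The answer is 3*atan(x**3/2)/2.
Step 1. Substitute u = x**3, turning ∫(9*x**2/(x**6 + 4)) dx into ∫(3/(u**2 + 4)) du: now ∫(3/(u**2 + 4)) du.
Step 2. Evaluate the standard form: now 3*atan(u/2)/2.
Step 3. Substitute back u = x**3: now 3*atan(x**3/2)/2.
Answer: 3*atan(x**3/2)/2.


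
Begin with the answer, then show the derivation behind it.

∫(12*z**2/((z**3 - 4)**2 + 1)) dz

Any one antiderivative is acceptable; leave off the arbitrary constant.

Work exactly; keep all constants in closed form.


The answer is 4*atan(z**3 - 4).
Step 1. Substitute u = z**3 - 4, turning ∫(12*z**2/((z**3 - 4)**2 + 1)) dz into ∫(4/(u**2 + 1)) du: now ∫(4/(u**2 + 1)) du.
Step 2. Evaluate the standard form: now 4*atan(u).
Step 3. Substitute back u = z**3 - 4: now 4*atan(z**3 - 4).
Answer: 4*atan(z**3 - 4).


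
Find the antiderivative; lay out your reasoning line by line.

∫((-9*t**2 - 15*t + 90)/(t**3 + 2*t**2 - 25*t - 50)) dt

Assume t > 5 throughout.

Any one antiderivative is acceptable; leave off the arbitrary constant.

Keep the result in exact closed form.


Step 1. Decompose ∫((-9*t**2 - 15*t + 90)/(t**3 + 2*t**2 - 25*t - 50)) dt by partial fractions, (-9*t**2 - 15*t + 90)/(t**3 + 2*t**2 - 25*t - 50) = -2/(t + 5) - 4/(t + 2) - 3/(t - 5): now ∫(-3/(t - 5)) dt + ∫(-4/(t + 2)) dt + ∫(-2/(t + 5)) dt.
Step 2. Evaluate the standard form [assuming t > -2]: now -4*log(t + 2) + ∫(-3/(t - 5)) dt + ∫(-2/(t + 5)) dt.
Step 3. Evaluate the standard form [assuming t > -5]: now -4*log(t + 2) - 2*log(t + 5) + ∫(-3/(t - 5)) dt.
Step 4. Evaluate the standard form [assuming t > 5]: now -3*log(t - 5) - 4*log(t + 2) - 2*log(t + 5).
Answer: -3*log(t - 5) - 4*log(t + 2) - 2*log(t + 5).


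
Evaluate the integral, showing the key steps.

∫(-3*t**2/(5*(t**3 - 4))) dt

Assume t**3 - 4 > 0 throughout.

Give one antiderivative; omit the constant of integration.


Step 1. Substitute u = t**3 - 4, turning ∫(-3*t**2/(5*(t**3 - 4))) dt into ∫(-1/(5*u)) du: now ∫(-1/(5*u)) du.
Step 2. Evaluate the standard form [assuming u > 0]: now -log(u)/5.
Step 3. Substitute back u = t**3 - 4: now -log(t**3 - 4)/5.
Answer: -log(t**3 - 4)/5.


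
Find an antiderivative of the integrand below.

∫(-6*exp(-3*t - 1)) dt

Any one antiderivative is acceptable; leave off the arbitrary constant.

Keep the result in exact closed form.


Answer: 2*exp(-3*t - 1).


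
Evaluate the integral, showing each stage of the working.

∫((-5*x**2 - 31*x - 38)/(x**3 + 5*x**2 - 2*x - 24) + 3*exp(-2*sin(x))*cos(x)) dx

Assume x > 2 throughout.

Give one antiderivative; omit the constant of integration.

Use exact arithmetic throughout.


Step 1. Rewrite: now ∫((-5*x**2 - 31*x - 38)/(x**3 + 5*x**2 - 2*x - 24)) dx + ∫(3*exp(-2*sin(x))*cos(x)) dx.
Step 2. Decompose ∫((-5*x**2 - 31*x - 38)/(x**3 + 5*x**2 - 2*x - 24)) dx by partial fractions, (-5*x**2 - 31*x - 38)/(x**3 + 5*x**2 - 2*x - 24) = 1/(x + 4) - 2/(x + 3) - 4/(x - 2): now ∫(3*exp(-2*sin(x))*cos(x)) dx + ∫(-4/(x - 2)) dx + ∫(-2/(x + 3)) dx + ∫(1/(x + 4)) dx.
Step 3. Evaluate the standard form [assuming x > -3]: now -2*log(x + 3) + ∫(3*exp(-2*sin(x))*cos(x)) dx + ∫(-4/(x - 2)) dx + ∫(1/(x + 4)) dx.
Step 4. Evaluate the standard form [assuming x > -4]: now -2*log(x + 3) + log(x + 4) + ∫(3*exp(-2*sin(x))*cos(x)) dx + ∫(-4/(x - 2)) dx.
Step 5. Evaluate the standard form [assuming x > 2]: now -4*log(x - 2) - 2*log(x + 3) + log(x + 4) + ∫(3*exp(-2*sin(x))*cos(x)) dx.
Step 6. Substitute u = sin(x), turning ∫(3*exp(-2*sin(x))*cos(x)) dx into ∫(3*exp(-2*u)) du: now -4*log(x - 2) - 2*log(x + 3) + log(x + 4) + ∫(3*exp(-2*u)) du.
Step 7. Evaluate the standard form: now -4*log(x - 2) - 2*log(x + 3) + log(x + 4) - 3*exp(-2*u)/2.
Step 8. Substitute back u = sin(x): now -4*log(x - 2) - 2*log(x + 3) + log(x + 4) - 3*exp(-2*sin(x))/2.
Answer: -4*log(x - 2) - 2*log(x + 3) + log(x + 4) - 3*exp(-2*sin(x))/2.


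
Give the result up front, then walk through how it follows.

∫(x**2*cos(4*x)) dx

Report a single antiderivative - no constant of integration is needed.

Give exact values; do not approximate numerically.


The answer is x**2*sin(4*x)/4 + x*cos(4*x)/8 - sin(4*x)/32.
Step 1. Integrate ∫(x**2*cos(4*x)) dx by parts with u = x**2, dv = (cos(4*x)) dx, so v = sin(4*x)/4: now x**2*sin(4*x)/4 + ∫(-x*sin(4*x)/2) dx.
Step 2. Integrate ∫(-x*sin(4*x)/2) dx by parts with u = x, dv = (-sin(4*x)/2) dx, so v = cos(4*x)/8: now x**2*sin(4*x)/4 + x*cos(4*x)/8 + ∫(-cos(4*x)/8) dx.
Step 3. Evaluate the standard form: now x**2*sin(4*x)/4 + x*cos(4*x)/8 - sin(4*x)/32.
Answer: x**2*sin(4*x)/4 + x*cos(4*x)/8 - sin(4*x)/32.


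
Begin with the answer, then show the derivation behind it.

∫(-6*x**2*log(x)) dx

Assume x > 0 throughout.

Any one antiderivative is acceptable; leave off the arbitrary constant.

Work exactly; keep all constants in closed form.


The answer is -2*x**3*log(x) + 2*x**3/3.
Step 1. Integrate ∫(-6*x**2*log(x)) dx by parts with u = log(x), dv = (-6*x**2) dx, so v = -2*x**3 [assuming x > 0]: now -2*x**3*log(x) + ∫(2*x**2) dx.
Step 2. Evaluate the standard form: now -2*x**3*log(x) + 2*x**3/3.
Answer: -2*x**3*log(x) + 2*x**3/3.


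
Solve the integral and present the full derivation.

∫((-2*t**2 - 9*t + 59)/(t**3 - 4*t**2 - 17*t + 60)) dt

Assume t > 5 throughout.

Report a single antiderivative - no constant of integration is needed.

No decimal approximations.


Step 1. Decompose ∫((-2*t**2 - 9*t + 59)/(t**3 - 4*t**2 - 17*t + 60)) dt by partial fractions, (-2*t**2 - 9*t + 59)/(t**3 - 4*t**2 - 17*t + 60) = 1/(t + 4) - 1/(t - 3) - 2/(t - 5): now ∫(-2/(t - 5)) dt + ∫(-1/(t - 3)) dt + ∫(1/(t + 4)) dt.
Step 2. Evaluate the standard form [assuming t > 3]: now -log(t - 3) + ∫(-2/(t - 5)) dt + ∫(1/(t + 4)) dt.
Step 3. Evaluate the standard form [assuming t > 5]: now -2*log(t - 5) - log(t - 3) + ∫(1/(t + 4)) dt.
Step 4. Evaluate the standard form [assuming t > -4]: now -2*log(t - 5) - log(t - 3) + log(t + 4).
Answer: -2*log(t - 5) - log(t - 3) + log(t + 4).


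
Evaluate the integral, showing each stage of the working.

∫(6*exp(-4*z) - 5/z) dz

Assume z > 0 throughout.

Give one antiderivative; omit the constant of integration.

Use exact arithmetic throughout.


Step 1. Rewrite: now ∫(-5/z) dz + ∫(6*exp(-4*z)) dz.
Step 2. Evaluate the standard form [assuming z > 0]: now -5*log(z) + ∫(6*exp(-4*z)) dz.
Step 3. Evaluate the standard form: now -5*log(z) - 3*exp(-4*z)/2.
Answer: -5*log(z) - 3*exp(-4*z)/2.


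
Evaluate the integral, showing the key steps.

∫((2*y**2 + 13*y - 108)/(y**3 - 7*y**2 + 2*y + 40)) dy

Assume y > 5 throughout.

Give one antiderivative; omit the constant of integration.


Step 1. Decompose ∫((2*y**2 + 13*y - 108)/(y**3 - 7*y**2 + 2*y + 40)) dy by partial fractions, (2*y**2 + 13*y - 108)/(y**3 - 7*y**2 + 2*y + 40) = -3/(y + 2) + 4/(y - 4) + 1/(y - 5): now ∫(1/(y - 5)) dy + ∫(4/(y - 4)) dy + ∫(-3/(y + 2)) dy.
Step 2. Evaluate the standard form [assuming y > -2]: now -3*log(y + 2) + ∫(1/(y - 5)) dy + ∫(4/(y - 4)) dy.
Step 3. Evaluate the standard form [assuming y > 4]: now 4*log(y - 4) - 3*log(y + 2) + ∫(1/(y - 5)) dy.
Step 4. Evaluate the standard form [assuming y > 5]: now log(y - 5) + 4*log(y - 4) - 3*log(y + 2).
Answer: log(y - 5) + 4*log(y - 4) - 3*log(y + 2).


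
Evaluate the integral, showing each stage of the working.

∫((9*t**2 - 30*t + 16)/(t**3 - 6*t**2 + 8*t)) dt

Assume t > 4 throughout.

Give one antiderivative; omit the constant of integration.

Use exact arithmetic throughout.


Step 1. Decompose ∫((9*t**2 - 30*t + 16)/(t**3 - 6*t**2 + 8*t)) dt by partial fractions, (9*t**2 - 30*t + 16)/(t**3 - 6*t**2 + 8*t) = 2/(t - 2) + 5/(t - 4) + 2/t: now ∫(2/t) dt + ∫(5/(t - 4)) dt + ∫(2/(t - 2)) dt.
Step 2. Evaluate the standard form [assuming t > 4]: now 5*log(t - 4) + ∫(2/t) dt + ∫(2/(t - 2)) dt.
Step 3. Evaluate the standard form [assuming t > 2]: now 5*log(t - 4) + 2*log(t - 2) + ∫(2/t) dt.
Step 4. Evaluate the standard form [assuming t > 0]: now 2*log(t) + 5*log(t - 4) + 2*log(t - 2).
Answer: 2*log(t) + 5*log(t - 4) + 2*log(t - 2).


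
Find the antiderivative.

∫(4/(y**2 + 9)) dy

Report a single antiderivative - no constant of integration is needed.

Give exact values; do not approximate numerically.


Answer: 4*atan(y/3)/3.


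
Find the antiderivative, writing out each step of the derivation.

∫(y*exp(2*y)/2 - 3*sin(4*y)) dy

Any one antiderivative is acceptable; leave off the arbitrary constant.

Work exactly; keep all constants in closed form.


Step 1. Rewrite: now ∫(y*exp(2*y)/2) dy + ∫(-3*sin(4*y)) dy.
Step 2. Evaluate the standard form: now 3*cos(4*y)/4 + ∫(y*exp(2*y)/2) dy.
Step 3. Integrate ∫(y*exp(2*y)/2) dy by parts with u = y, dv = (exp(2*y)/2) dy, so v = exp(2*y)/4: now y*exp(2*y)/4 + 3*cos(4*y)/4 + ∫(-exp(2*y)/4) dy.
Step 4. Evaluate the standard form: now y*exp(2*y)/4 - exp(2*y)/8 + 3*cos(4*y)/4.
Answer: y*exp(2*y)/4 - exp(2*y)/8 + 3*cos(4*y)/4.


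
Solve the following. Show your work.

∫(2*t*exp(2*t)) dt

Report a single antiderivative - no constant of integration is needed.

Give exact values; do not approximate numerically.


Step 1. Integrate ∫(2*t*exp(2*t)) dt by parts with u = t, dv = (2*exp(2*t)) dt, so v = exp(2*t): now t*exp(2*t) + ∫(-exp(2*t)) dt.
Step 2. Evaluate the standard form: now t*exp(2*t) - exp(2*t)/2.
Answer: t*exp(2*t) - exp(2*t)/2.


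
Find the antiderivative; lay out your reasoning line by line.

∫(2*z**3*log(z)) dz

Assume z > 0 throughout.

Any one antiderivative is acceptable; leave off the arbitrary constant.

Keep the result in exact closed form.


Step 1. Integrate ∫(2*z**3*log(z)) dz by parts with u = log(z), dv = (2*z**3) dz, so v = z**4/2 [assuming z > 0]: now z**4*log(z)/2 + ∫(-z**3/2) dz.
Step 2. Evaluate the standard form: now z**4*log(z)/2 - z**4/8.
Answer: z**4*log(z)/2 - z**4/8.


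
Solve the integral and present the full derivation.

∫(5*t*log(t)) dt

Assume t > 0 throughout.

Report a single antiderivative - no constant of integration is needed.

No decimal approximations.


Step 1. Integrate ∫(5*t*log(t)) dt by parts with u = log(t), dv = (5*t) dt, so v = 5*t**2/2 [assuming t > 0]: now 5*t**2*log(t)/2 + ∫(-5*t/2) dt.
Step 2. Evaluate the standard form: now 5*t**2*log(t)/2 - 5*t**2/4.
Answer: 5*t**2*log(t)/2 - 5*t**2/4.


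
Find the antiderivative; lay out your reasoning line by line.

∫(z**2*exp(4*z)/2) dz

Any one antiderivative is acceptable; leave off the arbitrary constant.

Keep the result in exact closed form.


Step 1. Integrate ∫(z**2*exp(4*z)/2) dz by parts with u = z**2, dv = (exp(4*z)/2) dz, so v = exp(4*z)/8: now z**2*exp(4*z)/8 + ∫(-z*exp(4*z)/4) dz.
Step 2. Integrate ∫(-z*exp(4*z)/4) dz by parts with u = z, dv = (-exp(4*z)/4) dz, so v = -exp(4*z)/16: now z**2*exp(4*z)/8 - z*exp(4*z)/16 + ∫(exp(4*z)/16) dz.
Step 3. Evaluate the standard form: now z**2*exp(4*z)/8 - z*exp(4*z)/16 + exp(4*z)/64.
Answer: z**2*exp(4*z)/8 - z*exp(4*z)/16 + exp(4*z)/64.


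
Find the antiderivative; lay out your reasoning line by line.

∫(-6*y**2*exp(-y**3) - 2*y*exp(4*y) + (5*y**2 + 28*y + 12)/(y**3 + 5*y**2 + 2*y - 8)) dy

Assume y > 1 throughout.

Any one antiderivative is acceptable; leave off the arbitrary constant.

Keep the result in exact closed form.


Step 1. Rewrite: now ∫(-2*y*exp(4*y)) dy + ∫(-6*y**2*exp(-y**3)) dy + ∫((5*y**2 + 28*y + 12)/(y**3 + 5*y**2 + 2*y - 8)) dy.
Step 2. Integrate ∫(-2*y*exp(4*y)) dy by parts with u = y, dv = (-2*exp(4*y)) dy, so v = -exp(4*y)/2: now -y*exp(4*y)/2 + ∫(-6*y**2*exp(-y**3)) dy + ∫((5*y**2 + 28*y + 12)/(y**3 + 5*y**2 + 2*y - 8)) dy + ∫(exp(4*y)/2) dy.
Step 3. Evaluate the standard form: now -y*exp(4*y)/2 + exp(4*y)/8 + ∫(-6*y**2*exp(-y**3)) dy + ∫((5*y**2 + 28*y + 12)/(y**3 + 5*y**2 + 2*y - 8)) dy.
Step 4. Decompose ∫((5*y**2 + 28*y + 12)/(y**3 + 5*y**2 + 2*y - 8)) dy by partial fractions, (5*y**2 + 28*y + 12)/(y**3 + 5*y**2 + 2*y - 8) = -2/(y + 4) + 4/(y + 2) + 3/(y - 1): now -y*exp(4*y)/2 + exp(4*y)/8 + ∫(-6*y**2*exp(-y**3)) dy + ∫(3/(y - 1)) dy + ∫(4/(y + 2)) dy + ∫(-2/(y + 4)) dy.
Step 5. Evaluate the standard form [assuming y > 1]: now -y*exp(4*y)/2 + exp(4*y)/8 + 3*log(y - 1) + ∫(-6*y**2*exp(-y**3)) dy + ∫(4/(y + 2)) dy + ∫(-2/(y + 4)) dy.
Step 6. Evaluate the standard form [assuming y > -2]: now -y*exp(4*y)/2 + exp(4*y)/8 + 3*log(y - 1) + 4*log(y + 2) + ∫(-6*y**2*exp(-y**3)) dy + ∫(-2/(y + 4)) dy.
Step 7. Evaluate the standard form [assuming y > -4]: now -y*exp(4*y)/2 + exp(4*y)/8 + 3*log(y - 1) + 4*log(y + 2) - 2*log(y + 4) + ∫(-6*y**2*exp(-y**3)) dy.
Step 8. Substitute u = y**3, turning ∫(-6*y**2*exp(-y**3)) dy into ∫(-2*exp(-u)) du: now -y*exp(4*y)/2 + exp(4*y)/8 + 3*log(y - 1) + 4*log(y + 2) - 2*log(y + 4) + ∫(-2*exp(-u)) du.
Step 9. Evaluate the standard form: now -y*exp(4*y)/2 + exp(4*y)/8 + 3*log(y - 1) + 4*log(y + 2) - 2*log(y + 4) + 2*exp(-u).
Step 10. Substitute back u = y**3: now -y*exp(4*y)/2 + exp(4*y)/8 + 3*log(y - 1) + 4*log(y + 2) - 2*log(y + 4) + 2*exp(-y**3).
Answer: -y*exp(4*y)/2 + exp(4*y)/8 + 3*log(y - 1) + 4*log(y + 2) - 2*log(y + 4) + 2*exp(-y**3).


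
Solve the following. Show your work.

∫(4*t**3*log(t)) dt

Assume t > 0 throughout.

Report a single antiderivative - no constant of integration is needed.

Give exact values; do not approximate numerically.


Step 1. Integrate ∫(4*t**3*log(t)) dt by parts with u = log(t), dv = (4*t**3) dt, so v = t**4 [assuming t > 0]: now t**4*log(t) + ∫(-t**3) dt.
Step 2. Evaluate the standard form: now t**4*log(t) - t**4/4.
Answer: t**4*log(t) - t**4/4.


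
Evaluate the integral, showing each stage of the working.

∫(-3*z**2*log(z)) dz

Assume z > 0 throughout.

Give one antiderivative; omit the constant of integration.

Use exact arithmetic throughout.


Step 1. Integrate ∫(-3*z**2*log(z)) dz by parts with u = log(z), dv = (-3*z**2) dz, so v = -z**3 [assuming z > 0]: now -z**3*log(z) + ∫(z**2) dz.
Step 2. Evaluate the standard form: now -z**3*log(z) + z**3/3.
Answer: -z**3*log(z) + z**3/3.


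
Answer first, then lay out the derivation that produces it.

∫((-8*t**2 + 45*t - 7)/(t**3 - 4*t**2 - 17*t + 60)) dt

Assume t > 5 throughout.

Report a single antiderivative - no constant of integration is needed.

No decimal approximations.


The answer is log(t - 5) - 4*log(t - 3) - 5*log(t + 4).
Step 1. Decompose ∫((-8*t**2 + 45*t - 7)/(t**3 - 4*t**2 - 17*t + 60)) dt by partial fractions, (-8*t**2 + 45*t - 7)/(t**3 - 4*t**2 - 17*t + 60) = -5/(t + 4) - 4/(t - 3) + 1/(t - 5): now ∫(1/(t - 5)) dt + ∫(-4/(t - 3)) dt + ∫(-5/(t + 4)) dt.
Step 2. Evaluate the standard form [assuming t > -4]: now -5*log(t + 4) + ∫(1/(t - 5)) dt + ∫(-4/(t - 3)) dt.
Step 3. Evaluate the standard form [assuming t > 3]: now -4*log(t - 3) - 5*log(t + 4) + ∫(1/(t - 5)) dt.
Step 4. Evaluate the standard form [assuming t > 5]: now log(t - 5) - 4*log(t - 3) - 5*log(t + 4).
Answer: log(t - 5) - 4*log(t - 3) - 5*log(t + 4).


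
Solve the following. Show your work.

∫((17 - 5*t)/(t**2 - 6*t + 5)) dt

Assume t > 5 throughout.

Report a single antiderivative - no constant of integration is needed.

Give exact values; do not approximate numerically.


Step 1. Decompose ∫((17 - 5*t)/(t**2 - 6*t + 5)) dt by partial fractions, (17 - 5*t)/(t**2 - 6*t + 5) = -3/(t - 1) - 2/(t - 5): now ∫(-2/(t - 5)) dt + ∫(-3/(t - 1)) dt.
Step 2. Evaluate the standard form [assuming t > 1]: now -3*log(t - 1) + ∫(-2/(t - 5)) dt.
Step 3. Evaluate the standard form [assuming t > 5]: now -2*log(t - 5) - 3*log(t - 1).
Answer: -2*log(t - 5) - 3*log(t - 1).


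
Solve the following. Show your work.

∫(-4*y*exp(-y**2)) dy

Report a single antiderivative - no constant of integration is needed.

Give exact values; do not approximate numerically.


Step 1. Substitute u = y**2, turning ∫(-4*y*exp(-y**2)) dy into ∫(-2*exp(-u)) du: now ∫(-2*exp(-u)) du.
Step 2. Evaluate the standard form: now 2*exp(-u).
Step 3. Substitute back u = y**2: now 2*exp(-y**2).
Answer: 2*exp(-y**2).


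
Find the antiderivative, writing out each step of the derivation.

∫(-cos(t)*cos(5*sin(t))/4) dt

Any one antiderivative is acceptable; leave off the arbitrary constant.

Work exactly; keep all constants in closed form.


Step 1. Substitute u = sin(t), turning ∫(-cos(t)*cos(5*sin(t))/4) dt into ∫(-cos(5*u)/4) du: now ∫(-cos(5*u)/4) du.
Step 2. Evaluate the standard form: now -sin(5*u)/20.
Step 3. Substitute back u = sin(t): now -sin(5*sin(t))/20.
Answer: -sin(5*sin(t))/20.


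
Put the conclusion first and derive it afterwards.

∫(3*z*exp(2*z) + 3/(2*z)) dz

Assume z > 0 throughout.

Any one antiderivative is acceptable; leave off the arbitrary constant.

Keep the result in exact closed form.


The answer is 3*z*exp(2*z)/2 - 3*exp(2*z)/4 + 3*log(z)/2.
Step 1. Rewrite: now ∫(3/(2*z)) dz + ∫(3*z*exp(2*z)) dz.
Step 2. Evaluate the standard form [assuming z > 0]: now 3*log(z)/2 + ∫(3*z*exp(2*z)) dz.
Step 3. Integrate ∫(3*z*exp(2*z)) dz by parts with u = z, dv = (3*exp(2*z)) dz, so v = 3*exp(2*z)/2: now 3*z*exp(2*z)/2 + 3*log(z)/2 + ∫(-3*exp(2*z)/2) dz.
Step 4. Evaluate the standard form: now 3*z*exp(2*z)/2 - 3*exp(2*z)/4 + 3*log(z)/2.
Answer: 3*z*exp(2*z)/2 - 3*exp(2*z)/4 + 3*log(z)/2.


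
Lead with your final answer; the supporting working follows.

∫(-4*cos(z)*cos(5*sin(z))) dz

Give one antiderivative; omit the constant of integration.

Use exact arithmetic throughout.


The answer is -4*sin(5*sin(z))/5.
Step 1. Substitute u = sin(z), turning ∫(-4*cos(z)*cos(5*sin(z))) dz into ∫(-4*cos(5*u)) du: now ∫(-4*cos(5*u)) du.
Step 2. Evaluate the standard form: now -4*sin(5*u)/5.
Step 3. Substitute back u = sin(z): now -4*sin(5*sin(z))/5.
Answer: -4*sin(5*sin(z))/5.


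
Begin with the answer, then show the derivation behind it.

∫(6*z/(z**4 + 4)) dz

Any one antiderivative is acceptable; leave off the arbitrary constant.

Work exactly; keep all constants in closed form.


The answer is 3*atan(z**2/2)/2.
Step 1. Substitute u = z**2, turning ∫(6*z/(z**4 + 4)) dz into ∫(3/(u**2 + 4)) du: now ∫(3/(u**2 + 4)) du.
Step 2. Evaluate the standard form: now 3*atan(u/2)/2.
Step 3. Substitute back u = z**2: now 3*atan(z**2/2)/2.
Answer: 3*atan(z**2/2)/2.


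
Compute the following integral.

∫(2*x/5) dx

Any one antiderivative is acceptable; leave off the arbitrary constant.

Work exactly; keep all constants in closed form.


Answer: x**2/5.


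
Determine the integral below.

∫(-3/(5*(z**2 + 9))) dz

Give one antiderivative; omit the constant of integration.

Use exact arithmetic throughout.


Answer: -atan(z/3)/5.


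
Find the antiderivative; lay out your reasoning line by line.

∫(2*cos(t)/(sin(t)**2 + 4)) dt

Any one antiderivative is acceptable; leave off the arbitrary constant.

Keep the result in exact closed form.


Step 1. Substitute u = sin(t), turning ∫(2*cos(t)/(sin(t)**2 + 4)) dt into ∫(2/(u**2 + 4)) du: now ∫(2/(u**2 + 4)) du.
Step 2. Evaluate the standard form: now atan(u/2).
Step 3. Substitute back u = sin(t): now atan(sin(t)/2).
Answer: atan(sin(t)/2).


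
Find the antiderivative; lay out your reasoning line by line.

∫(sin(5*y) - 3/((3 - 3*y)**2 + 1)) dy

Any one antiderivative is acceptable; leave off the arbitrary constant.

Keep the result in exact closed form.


Step 1. Rewrite: now ∫(-3/((3 - 3*y)**2 + 1)) dy + ∫(sin(5*y)) dy.
Step 2. Substitute u = 3 - 3*y, turning ∫(-3/((3 - 3*y)**2 + 1)) dy into ∫(1/(u**2 + 1)) du: now ∫(1/(u**2 + 1)) du + ∫(sin(5*y)) dy.
Step 3. Evaluate the standard form: now atan(u) + ∫(sin(5*y)) dy.
Step 4. Substitute back u = 3 - 3*y: now -atan(3*y - 3) + ∫(sin(5*y)) dy.
Step 5. Evaluate the standard form: now -cos(5*y)/5 - atan(3*y - 3).
Answer: -cos(5*y)/5 - atan(3*y - 3).


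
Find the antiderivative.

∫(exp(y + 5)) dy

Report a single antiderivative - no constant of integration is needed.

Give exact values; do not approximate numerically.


Answer: exp(y + 5).


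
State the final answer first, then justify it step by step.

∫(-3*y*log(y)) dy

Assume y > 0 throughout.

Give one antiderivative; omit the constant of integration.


The answer is -3*y**2*log(y)/2 + 3*y**2/4.
Step 1. Integrate ∫(-3*y*log(y)) dy by parts with u = log(y), dv = (-3*y) dy, so v = -3*y**2/2 [assuming y > 0]: now -3*y**2*log(y)/2 + ∫(3*y/2) dy.
Step 2. Evaluate the standard form: now -3*y**2*log(y)/2 + 3*y**2/4.
Answer: -3*y**2*log(y)/2 + 3*y**2/4.


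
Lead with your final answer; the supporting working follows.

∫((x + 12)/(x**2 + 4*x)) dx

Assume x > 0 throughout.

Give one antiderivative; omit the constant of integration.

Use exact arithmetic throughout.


The answer is 3*log(x) - 2*log(x + 4).
Step 1. Decompose ∫((x + 12)/(x**2 + 4*x)) dx by partial fractions, (x + 12)/(x**2 + 4*x) = -2/(x + 4) + 3/x: now ∫(3/x) dx + ∫(-2/(x + 4)) dx.
Step 2. Evaluate the standard form [assuming x > 0]: now 3*log(x) + ∫(-2/(x + 4)) dx.
Step 3. Evaluate the standard form [assuming x > -4]: now 3*log(x) - 2*log(x + 4).
Answer: 3*log(x) - 2*log(x + 4).


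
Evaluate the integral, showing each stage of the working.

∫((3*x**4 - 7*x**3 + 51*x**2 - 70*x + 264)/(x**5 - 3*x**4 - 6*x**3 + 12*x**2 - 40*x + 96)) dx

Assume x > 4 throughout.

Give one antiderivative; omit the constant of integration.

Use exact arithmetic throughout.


Step 1. Decompose ∫((3*x**4 - 7*x**3 + 51*x**2 - 70*x + 264)/(x**5 - 3*x**4 - 6*x**3 + 12*x**2 - 40*x + 96)) dx by partial fractions, (3*x**4 - 7*x**3 + 51*x**2 - 70*x + 264)/(x**5 - 3*x**4 - 6*x**3 + 12*x**2 - 40*x + 96) = 3/(x**2 + 4) + 3/(x + 3) - 4/(x - 2) + 4/(x - 4): now ∫(4/(x - 4)) dx + ∫(-4/(x - 2)) dx + ∫(3/(x + 3)) dx + ∫(3/(x**2 + 4)) dx.
Step 2. Evaluate the standard form [assuming x > 4]: now 4*log(x - 4) + ∫(-4/(x - 2)) dx + ∫(3/(x + 3)) dx + ∫(3/(x**2 + 4)) dx.
Step 3. Evaluate the standard form [assuming x > -3]: now 4*log(x - 4) + 3*log(x + 3) + ∫(-4/(x - 2)) dx + ∫(3/(x**2 + 4)) dx.
Step 4. Evaluate the standard form [assuming x > 2]: now 4*log(x - 4) - 4*log(x - 2) + 3*log(x + 3) + ∫(3/(x**2 + 4)) dx.
Step 5. Evaluate the standard form: now 4*log(x - 4) - 4*log(x - 2) + 3*log(x + 3) + 3*atan(x/2)/2.
Answer: 4*log(x - 4) - 4*log(x - 2) + 3*log(x + 3) + 3*atan(x/2)/2.


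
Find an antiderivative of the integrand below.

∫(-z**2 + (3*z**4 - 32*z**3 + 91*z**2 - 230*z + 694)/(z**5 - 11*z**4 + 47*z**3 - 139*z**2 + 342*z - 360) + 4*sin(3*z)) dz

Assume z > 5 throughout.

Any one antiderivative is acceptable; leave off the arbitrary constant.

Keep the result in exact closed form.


Answer: -z**3/3 - 3*log(z - 5) + log(z - 4) + 5*log(z - 2) - 4*cos(3*z)/3 + 2*atan(z/3)/3.


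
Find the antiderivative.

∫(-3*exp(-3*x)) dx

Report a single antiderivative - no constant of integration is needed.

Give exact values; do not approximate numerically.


Answer: exp(-3*x).


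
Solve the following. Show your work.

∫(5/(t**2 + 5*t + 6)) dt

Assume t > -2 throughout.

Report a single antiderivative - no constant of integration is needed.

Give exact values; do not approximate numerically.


Step 1. Decompose ∫(5/(t**2 + 5*t + 6)) dt by partial fractions, 5/(t**2 + 5*t + 6) = -5/(t + 3) + 5/(t + 2): now ∫(5/(t + 2)) dt + ∫(-5/(t + 3)) dt.
Step 2. Evaluate the standard form [assuming t > -3]: now -5*log(t + 3) + ∫(5/(t + 2)) dt.
Step 3. Evaluate the standard form [assuming t > -2]: now 5*log(t + 2) - 5*log(t + 3).
Answer: 5*log(t + 2) - 5*log(t + 3).


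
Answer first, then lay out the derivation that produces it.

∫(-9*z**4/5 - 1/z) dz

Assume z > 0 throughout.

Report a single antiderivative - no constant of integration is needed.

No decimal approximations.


The answer is -9*z**5/25 - log(z).
Step 1. Rewrite: now ∫(-1/z) dz + ∫(-9*z**4/5) dz.
Step 2. Evaluate the standard form [assuming z > 0]: now -log(z) + ∫(-9*z**4/5) dz.
Step 3. Evaluate the standard form: now -9*z**5/25 - log(z).
Answer: -9*z**5/25 - log(z).


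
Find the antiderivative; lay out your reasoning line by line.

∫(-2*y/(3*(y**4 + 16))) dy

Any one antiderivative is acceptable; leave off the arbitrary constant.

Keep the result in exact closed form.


Step 1. Substitute u = y**2, turning ∫(-2*y/(3*(y**4 + 16))) dy into ∫(-1/(3*(u**2 + 16))) du: now ∫(-1/(3*(u**2 + 16))) du.
Step 2. Evaluate the standard form: now -atan(u/4)/12.
Step 3. Substitute back u = y**2: now -atan(y**2/4)/12.
Answer: -atan(y**2/4)/12.


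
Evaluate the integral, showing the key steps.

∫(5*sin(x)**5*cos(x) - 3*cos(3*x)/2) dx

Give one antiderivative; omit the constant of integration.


Step 1. Rewrite: now ∫(5*sin(x)**5*cos(x)) dx + ∫(-3*cos(3*x)/2) dx.
Step 2. Evaluate the standard form: now -sin(3*x)/2 + ∫(5*sin(x)**5*cos(x)) dx.
Step 3. Substitute u = sin(x), turning ∫(5*sin(x)**5*cos(x)) dx into ∫(5*u**5) du: now -sin(3*x)/2 + ∫(5*u**5) du.
Step 4. Evaluate the standard form: now 5*u**6/6 - sin(3*x)/2.
Step 5. Substitute back u = sin(x): now 5*sin(x)**6/6 - sin(3*x)/2.
Answer: 5*sin(x)**6/6 - sin(3*x)/2.


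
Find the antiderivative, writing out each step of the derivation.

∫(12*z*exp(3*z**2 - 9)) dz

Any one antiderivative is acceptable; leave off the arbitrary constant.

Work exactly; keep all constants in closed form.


Step 1. Substitute u = z**2 - 3, turning ∫(12*z*exp(3*z**2 - 9)) dz into ∫(6*exp(3*u)) du: now ∫(6*exp(3*u)) du.
Step 2. Evaluate the standard form: now 2*exp(3*u).
Step 3. Substitute back u = z**2 - 3: now 2*exp(3*z**2 - 9).
Answer: 2*exp(3*z**2 - 9).


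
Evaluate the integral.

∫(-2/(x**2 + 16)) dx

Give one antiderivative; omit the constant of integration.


Answer: -atan(x/4)/2.


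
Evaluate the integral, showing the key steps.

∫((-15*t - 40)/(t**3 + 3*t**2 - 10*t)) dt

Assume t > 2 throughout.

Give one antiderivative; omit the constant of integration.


Step 1. Decompose ∫((-15*t - 40)/(t**3 + 3*t**2 - 10*t)) dt by partial fractions, (-15*t - 40)/(t**3 + 3*t**2 - 10*t) = 1/(t + 5) - 5/(t - 2) + 4/t: now ∫(4/t) dt + ∫(-5/(t - 2)) dt + ∫(1/(t + 5)) dt.
Step 2. Evaluate the standard form [assuming t > -5]: now log(t + 5) + ∫(4/t) dt + ∫(-5/(t - 2)) dt.
Step 3. Evaluate the standard form [assuming t > 0]: now 4*log(t) + log(t + 5) + ∫(-5/(t - 2)) dt.
Step 4. Evaluate the standard form [assuming t > 2]: now 4*log(t) - 5*log(t - 2) + log(t + 5).
Answer: 4*log(t) - 5*log(t - 2) + log(t + 5).


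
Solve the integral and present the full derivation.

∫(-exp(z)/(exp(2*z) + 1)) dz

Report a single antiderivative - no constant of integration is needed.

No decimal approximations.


Step 1. Substitute u = exp(z), turning ∫(-exp(z)/(exp(2*z) + 1)) dz into ∫(-1/(u**2 + 1)) du: now ∫(-1/(u**2 + 1)) du.
Step 2. Evaluate the standard form: now -atan(u).
Step 3. Substitute back u = exp(z): now -atan(exp(z)).
Answer: -atan(exp(z)).


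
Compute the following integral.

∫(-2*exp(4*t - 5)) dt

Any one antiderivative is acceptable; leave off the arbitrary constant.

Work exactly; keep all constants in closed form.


Answer: -exp(4*t - 5)/2.


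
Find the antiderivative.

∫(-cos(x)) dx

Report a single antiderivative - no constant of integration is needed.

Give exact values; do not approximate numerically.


Answer: -sin(x).


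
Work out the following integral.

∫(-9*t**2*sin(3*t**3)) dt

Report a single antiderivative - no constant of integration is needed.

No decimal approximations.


Answer: cos(3*t**3).


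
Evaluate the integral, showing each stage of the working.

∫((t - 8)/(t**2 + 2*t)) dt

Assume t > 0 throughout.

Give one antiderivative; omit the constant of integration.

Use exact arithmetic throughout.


Step 1. Decompose ∫((t - 8)/(t**2 + 2*t)) dt by partial fractions, (t - 8)/(t**2 + 2*t) = 5/(t + 2) - 4/t: now ∫(-4/t) dt + ∫(5/(t + 2)) dt.
Step 2. Evaluate the standard form [assuming t > 0]: now -4*log(t) + ∫(5/(t + 2)) dt.
Step 3. Evaluate the standard form [assuming t > -2]: now -4*log(t) + 5*log(t + 2).
Answer: -4*log(t) + 5*log(t + 2).


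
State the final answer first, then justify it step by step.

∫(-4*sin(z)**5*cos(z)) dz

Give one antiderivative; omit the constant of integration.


The answer is -2*sin(z)**6/3.
Step 1. Substitute u = sin(z), turning ∫(-4*sin(z)**5*cos(z)) dz into ∫(-4*u**5) du: now ∫(-4*u**5) du.
Step 2. Evaluate the standard form: now -2*u**6/3.
Step 3. Substitute back u = sin(z): now -2*sin(z)**6/3.
Answer: -2*sin(z)**6/3.


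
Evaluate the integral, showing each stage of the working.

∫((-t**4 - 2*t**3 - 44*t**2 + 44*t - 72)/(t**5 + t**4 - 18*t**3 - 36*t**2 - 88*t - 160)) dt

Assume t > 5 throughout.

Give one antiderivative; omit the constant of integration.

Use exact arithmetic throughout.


Step 1. Decompose ∫((-t**4 - 2*t**3 - 44*t**2 + 44*t - 72)/(t**5 + t**4 - 18*t**3 - 36*t**2 - 88*t - 160)) dt by partial fractions, (-t**4 - 2*t**3 - 44*t**2 + 44*t - 72)/(t**5 + t**4 - 18*t**3 - 36*t**2 - 88*t - 160) = -2/(t**2 + 4) - 3/(t + 4) + 3/(t + 2) - 1/(t - 5): now ∫(-1/(t - 5)) dt + ∫(3/(t + 2)) dt + ∫(-3/(t + 4)) dt + ∫(-2/(t**2 + 4)) dt.
Step 2. Evaluate the standard form [assuming t > -2]: now 3*log(t + 2) + ∫(-1/(t - 5)) dt + ∫(-3/(t + 4)) dt + ∫(-2/(t**2 + 4)) dt.
Step 3. Evaluate the standard form [assuming t > -4]: now 3*log(t + 2) - 3*log(t + 4) + ∫(-1/(t - 5)) dt + ∫(-2/(t**2 + 4)) dt.
Step 4. Evaluate the standard form [assuming t > 5]: now -log(t - 5) + 3*log(t + 2) - 3*log(t + 4) + ∫(-2/(t**2 + 4)) dt.
Step 5. Evaluate the standard form: now -log(t - 5) + 3*log(t + 2) - 3*log(t + 4) - atan(t/2).
Answer: -log(t - 5) + 3*log(t + 2) - 3*log(t + 4) - atan(t/2).


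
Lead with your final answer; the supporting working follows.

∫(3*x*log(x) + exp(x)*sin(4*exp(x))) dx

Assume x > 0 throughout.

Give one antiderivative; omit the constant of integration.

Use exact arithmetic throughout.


The answer is 3*x**2*log(x)/2 - 3*x**2/4 - cos(4*exp(x))/4.
Step 1. Rewrite: now ∫(3*x*log(x)) dx + ∫(exp(x)*sin(4*exp(x))) dx.
Step 2. Integrate ∫(3*x*log(x)) dx by parts with u = log(x), dv = (3*x) dx, so v = 3*x**2/2 [assuming x > 0]: now 3*x**2*log(x)/2 + ∫(-3*x/2) dx + ∫(exp(x)*sin(4*exp(x))) dx.
Step 3. Evaluate the standard form: now 3*x**2*log(x)/2 - 3*x**2/4 + ∫(exp(x)*sin(4*exp(x))) dx.
Step 4. Substitute u = exp(x), turning ∫(exp(x)*sin(4*exp(x))) dx into ∫(sin(4*u)) du: now 3*x**2*log(x)/2 - 3*x**2/4 + ∫(sin(4*u)) du.
Step 5. Evaluate the standard form: now 3*x**2*log(x)/2 - 3*x**2/4 - cos(4*u)/4.
Step 6. Substitute back u = exp(x): now 3*x**2*log(x)/2 - 3*x**2/4 - cos(4*exp(x))/4.
Answer: 3*x**2*log(x)/2 - 3*x**2/4 - cos(4*exp(x))/4.


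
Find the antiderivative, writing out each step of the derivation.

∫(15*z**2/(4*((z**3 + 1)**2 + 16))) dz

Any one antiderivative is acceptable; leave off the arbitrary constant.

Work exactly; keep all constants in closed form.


Step 1. Substitute u = z**3 + 1, turning ∫(15*z**2/(4*((z**3 + 1)**2 + 16))) dz into ∫(5/(4*(u**2 + 16))) du: now ∫(5/(4*(u**2 + 16))) du.
Step 2. Evaluate the standard form: now 5*atan(u/4)/16.
Step 3. Substitute back u = z**3 + 1: now 5*atan(z**3/4 + 1/4)/16.
Answer: 5*atan(z**3/4 + 1/4)/16.
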